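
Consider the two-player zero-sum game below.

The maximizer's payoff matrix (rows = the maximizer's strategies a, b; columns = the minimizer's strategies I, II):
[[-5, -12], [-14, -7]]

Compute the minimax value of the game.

-19/2

Row minima are -12 and -14, so the maximizer's maximin is -12; column maxima are -5 and -7, so the minimizer's minimax is -7. These differ, so the equilibrium is in mixed strategies.
Let the maximizer play a with probability p. The minimizer is indifferent when −5p − 14(1−p) = −12p − 7(1−p), giving p = 1/2.
Let the minimizer play I with probability q. The maximizer is indifferent when −5q − 12(1−q) = −14q − 7(1−q), giving q = 5/14.
The value is -5·(5/14) + (-12)·(9/14) = -19/2.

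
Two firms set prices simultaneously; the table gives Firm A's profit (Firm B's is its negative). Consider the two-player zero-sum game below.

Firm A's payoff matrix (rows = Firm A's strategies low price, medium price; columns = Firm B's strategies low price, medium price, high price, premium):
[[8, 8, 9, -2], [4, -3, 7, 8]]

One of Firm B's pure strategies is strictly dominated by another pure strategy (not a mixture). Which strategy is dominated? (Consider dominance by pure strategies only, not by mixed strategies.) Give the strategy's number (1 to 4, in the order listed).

Firm B prefers columns that give Firm A less. Compare high price with low price: 8 < 9, 4 < 7.
So low price strictly dominates high price for Firm B; high price is strictly dominated.

3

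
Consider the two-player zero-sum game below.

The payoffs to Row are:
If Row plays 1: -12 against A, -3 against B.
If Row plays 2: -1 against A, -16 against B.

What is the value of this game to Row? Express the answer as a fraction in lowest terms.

Row minima are -12 and -16, so Row's maximin is -12; column maxima are -1 and -3, so Column's minimax is -3. These differ, so the equilibrium is in mixed strategies.
Let Row play 1 with probability p. Column is indifferent when −12p − (1−p) = −3p − 16(1−p), giving p = 5/8.
Let Column play A with probability q. Row is indifferent when −12q − 3(1−q) = −q − 16(1−q), giving q = 13/24.
The value is -12·(13/24) + (-3)·(11/24) = -63/8.

-63/8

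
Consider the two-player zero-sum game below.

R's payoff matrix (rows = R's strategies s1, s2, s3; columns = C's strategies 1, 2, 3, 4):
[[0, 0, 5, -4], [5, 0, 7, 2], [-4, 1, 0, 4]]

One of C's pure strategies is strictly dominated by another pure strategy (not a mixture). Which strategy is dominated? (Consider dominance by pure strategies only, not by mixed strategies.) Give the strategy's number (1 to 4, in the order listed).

C prefers columns that give R less. Compare 3 with 1: 0 < 5, 5 < 7, -4 < 0.
So 1 strictly dominates 3 for C; 3 is strictly dominated.

3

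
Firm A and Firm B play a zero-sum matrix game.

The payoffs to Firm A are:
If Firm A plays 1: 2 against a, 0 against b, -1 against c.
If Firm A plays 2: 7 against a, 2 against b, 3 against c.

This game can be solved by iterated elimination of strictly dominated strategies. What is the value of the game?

Row 1 is strictly dominated by row 2 (7>2, 2>0, 3>-1); eliminate 1.
Column a is strictly dominated by b for Firm B (2<7); eliminate a.
Column c is strictly dominated by b for Firm B (2<3); eliminate c.
Only (2, b) remains, with payoff 2.

2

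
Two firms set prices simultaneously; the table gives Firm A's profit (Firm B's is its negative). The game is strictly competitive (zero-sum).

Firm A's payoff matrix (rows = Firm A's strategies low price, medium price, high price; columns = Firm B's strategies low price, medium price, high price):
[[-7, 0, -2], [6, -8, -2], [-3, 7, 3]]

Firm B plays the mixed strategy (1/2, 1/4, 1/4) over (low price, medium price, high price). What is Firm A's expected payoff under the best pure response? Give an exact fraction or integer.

low price: (-7)·(1/2) + (0)·(1/4) + (-2)·(1/4) = -4.
medium price: (6)·(1/2) + (-8)·(1/4) + (-2)·(1/4) = 1/2.
high price: (-3)·(1/2) + (7)·(1/4) + (3)·(1/4) = 1.
The best pure response is high price with expected payoff 1.

1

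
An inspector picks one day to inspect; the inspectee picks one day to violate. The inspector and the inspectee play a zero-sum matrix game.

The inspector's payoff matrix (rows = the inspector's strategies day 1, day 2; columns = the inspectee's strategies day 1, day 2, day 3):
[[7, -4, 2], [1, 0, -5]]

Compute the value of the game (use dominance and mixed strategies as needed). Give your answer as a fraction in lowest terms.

Column day 1 is strictly dominated by day 3 for the inspectee (it gives the inspector more in every row).
The remaining 2×2 game on (day 1, day 2) × (day 2, day 3) has no saddle point. Let the inspector play day 1 with probability p; indifference gives −4p = 2p − 5(1−p), so p = 5/11.
Similarly the inspectee's optimal q on day 2 is 7/11, and the value is -4·(7/11) + (2)·(4/11) = -20/11.

-20/11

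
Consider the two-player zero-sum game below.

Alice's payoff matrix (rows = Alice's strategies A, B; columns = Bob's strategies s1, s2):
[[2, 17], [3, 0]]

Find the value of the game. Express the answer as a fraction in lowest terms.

17/6

Row minima are 2 and 0, so Alice's maximin is 2; column maxima are 3 and 17, so Bob's minimax is 3. These differ, so the equilibrium is in mixed strategies.
Let Alice play A with probability p. Bob is indifferent when 2p + 3(1−p) = 17p, giving p = 1/6.
Let Bob play s1 with probability q. Alice is indifferent when 2q + 17(1−q) = 3q, giving q = 17/18.
The value is 2·(17/18) + (17)·(1/18) = 17/6.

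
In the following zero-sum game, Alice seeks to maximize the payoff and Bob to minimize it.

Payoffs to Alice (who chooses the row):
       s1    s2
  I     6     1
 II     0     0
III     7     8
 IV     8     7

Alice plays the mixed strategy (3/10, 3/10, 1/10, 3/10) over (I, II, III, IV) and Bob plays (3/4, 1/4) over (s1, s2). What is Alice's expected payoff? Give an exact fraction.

179/40

Against (3/4, 1/4), each row's expected payoff is I: 19/4; II: 0; III: 29/4; IV: 31/4.
Taking the (3/10, 3/10, 1/10, 3/10)-weighted average: (3/10)·(19/4) + (3/10)·(0) + (1/10)·(29/4) + (3/10)·(31/4) = 179/40.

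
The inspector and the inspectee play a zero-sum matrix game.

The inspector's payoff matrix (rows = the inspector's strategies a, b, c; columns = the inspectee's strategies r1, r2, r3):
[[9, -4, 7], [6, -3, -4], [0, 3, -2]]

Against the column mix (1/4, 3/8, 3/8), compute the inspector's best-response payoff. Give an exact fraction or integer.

a: (9)·(1/4) + (-4)·(3/8) + (7)·(3/8) = 27/8.
b: (6)·(1/4) + (-3)·(3/8) + (-4)·(3/8) = -9/8.
c: (0)·(1/4) + (3)·(3/8) + (-2)·(3/8) = 3/8.
The best pure response is a with expected payoff 27/8.

27/8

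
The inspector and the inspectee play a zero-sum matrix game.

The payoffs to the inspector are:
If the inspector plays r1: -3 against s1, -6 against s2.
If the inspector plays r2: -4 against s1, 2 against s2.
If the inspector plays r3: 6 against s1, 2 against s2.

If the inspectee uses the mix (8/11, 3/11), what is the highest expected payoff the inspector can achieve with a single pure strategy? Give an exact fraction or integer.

54/11

r1: (-3)·(8/11) + (-6)·(3/11) = -42/11.
r2: (-4)·(8/11) + (2)·(3/11) = -26/11.
r3: (6)·(8/11) + (2)·(3/11) = 54/11.
The best pure response is r3 with expected payoff 54/11.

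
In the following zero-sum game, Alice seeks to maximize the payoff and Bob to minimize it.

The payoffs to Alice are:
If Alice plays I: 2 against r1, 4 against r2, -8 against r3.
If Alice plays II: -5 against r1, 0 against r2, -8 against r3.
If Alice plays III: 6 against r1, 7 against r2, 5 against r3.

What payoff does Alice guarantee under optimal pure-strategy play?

5

Row minima: -8, -8, 5 → Alice's maximin is 5.
Column maxima: 6, 7, 5 → Bob's minimax is 5.
They coincide at (III, r3), so the value is 5.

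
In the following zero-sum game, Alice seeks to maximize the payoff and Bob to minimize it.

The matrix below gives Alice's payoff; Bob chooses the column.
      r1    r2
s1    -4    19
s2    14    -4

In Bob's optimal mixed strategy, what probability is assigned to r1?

Row minima are -4 and -4, so Alice's maximin is -4; column maxima are 14 and 19, so Bob's minimax is 14. These differ, so the equilibrium is in mixed strategies.
Let Bob play r1 with probability q. Alice is indifferent when −4q + 19(1−q) = 14q − 4(1−q), giving q = 23/41.

23/41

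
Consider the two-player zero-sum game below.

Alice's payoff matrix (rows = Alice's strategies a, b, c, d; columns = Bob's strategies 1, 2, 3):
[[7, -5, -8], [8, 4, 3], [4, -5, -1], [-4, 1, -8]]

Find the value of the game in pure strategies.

Row minima: -8, 3, -5, -8 → Alice's maximin is 3.
Column maxima: 8, 4, 3 → Bob's minimax is 3.
They coincide at (b, 3), so the value is 3.

3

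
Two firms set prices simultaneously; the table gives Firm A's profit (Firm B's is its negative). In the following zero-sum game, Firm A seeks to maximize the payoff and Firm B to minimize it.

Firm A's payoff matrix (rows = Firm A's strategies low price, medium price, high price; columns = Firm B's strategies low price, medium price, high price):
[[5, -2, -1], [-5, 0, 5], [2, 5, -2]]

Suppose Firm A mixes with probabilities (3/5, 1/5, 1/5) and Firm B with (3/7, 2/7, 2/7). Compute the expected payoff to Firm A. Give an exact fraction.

34/35

Against (3/7, 2/7, 2/7), each row's expected payoff is low price: 9/7; medium price: -5/7; high price: 12/7.
Taking the (3/5, 1/5, 1/5)-weighted average: (3/5)·(9/7) + (1/5)·(-5/7) + (1/5)·(12/7) = 34/35.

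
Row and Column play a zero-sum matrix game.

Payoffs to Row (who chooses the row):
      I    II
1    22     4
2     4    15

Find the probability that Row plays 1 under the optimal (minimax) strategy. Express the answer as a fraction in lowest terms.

Row minima are 4 and 4, so Row's maximin is 4; column maxima are 22 and 15, so Column's minimax is 15. These differ, so the equilibrium is in mixed strategies.
Let Row play 1 with probability p. Column is indifferent when 22p + 4(1−p) = 4p + 15(1−p), giving p = 11/29.

11/29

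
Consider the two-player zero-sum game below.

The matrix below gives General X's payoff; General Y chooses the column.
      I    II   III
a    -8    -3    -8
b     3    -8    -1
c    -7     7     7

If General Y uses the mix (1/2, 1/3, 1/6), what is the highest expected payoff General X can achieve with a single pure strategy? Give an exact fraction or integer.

0

a: (-8)·(1/2) + (-3)·(1/3) + (-8)·(1/6) = -19/3.
b: (3)·(1/2) + (-8)·(1/3) + (-1)·(1/6) = -4/3.
c: (-7)·(1/2) + (7)·(1/3) + (7)·(1/6) = 0.
The best pure response is c with expected payoff 0.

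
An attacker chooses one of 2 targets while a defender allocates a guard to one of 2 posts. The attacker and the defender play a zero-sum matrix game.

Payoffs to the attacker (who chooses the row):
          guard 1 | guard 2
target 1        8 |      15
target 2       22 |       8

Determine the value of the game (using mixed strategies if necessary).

Row minima are 8 and 8, so the attacker's maximin is 8; column maxima are 22 and 15, so the defender's minimax is 15. These differ, so the equilibrium is in mixed strategies.
Let the attacker play target 1 with probability p. The defender is indifferent when 8p + 22(1−p) = 15p + 8(1−p), giving p = 2/3.
Let the defender play guard 1 with probability q. The attacker is indifferent when 8q + 15(1−q) = 22q + 8(1−q), giving q = 1/3.
The value is 8·(1/3) + (15)·(2/3) = 38/3.

38/3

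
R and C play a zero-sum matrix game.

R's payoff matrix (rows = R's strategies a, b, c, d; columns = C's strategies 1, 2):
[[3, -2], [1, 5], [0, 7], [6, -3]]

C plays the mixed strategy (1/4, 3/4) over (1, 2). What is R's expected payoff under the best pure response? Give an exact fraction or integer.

21/4

a: (3)·(1/4) + (-2)·(3/4) = -3/4.
b: (1)·(1/4) + (5)·(3/4) = 4.
c: (0)·(1/4) + (7)·(3/4) = 21/4.
d: (6)·(1/4) + (-3)·(3/4) = -3/4.
The best pure response is c with expected payoff 21/4.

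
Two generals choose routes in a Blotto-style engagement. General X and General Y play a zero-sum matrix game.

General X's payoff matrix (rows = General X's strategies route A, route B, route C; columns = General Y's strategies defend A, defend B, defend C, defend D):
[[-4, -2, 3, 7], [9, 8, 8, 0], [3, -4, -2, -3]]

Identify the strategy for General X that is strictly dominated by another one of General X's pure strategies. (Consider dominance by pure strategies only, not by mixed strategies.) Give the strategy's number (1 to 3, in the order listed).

Compare route C with route B: 9 > 3, 8 > -4, 8 > -2, 0 > -3.
So route B strictly dominates route C for General X; route C is strictly dominated.

3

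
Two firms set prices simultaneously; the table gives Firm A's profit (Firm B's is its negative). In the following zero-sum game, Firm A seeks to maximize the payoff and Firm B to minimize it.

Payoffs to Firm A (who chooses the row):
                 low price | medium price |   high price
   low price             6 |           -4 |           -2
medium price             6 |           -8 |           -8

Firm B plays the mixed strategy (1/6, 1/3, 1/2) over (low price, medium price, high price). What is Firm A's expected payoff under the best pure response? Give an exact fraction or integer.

-4/3

low price: (6)·(1/6) + (-4)·(1/3) + (-2)·(1/2) = -4/3.
medium price: (6)·(1/6) + (-8)·(1/3) + (-8)·(1/2) = -17/3.
The best pure response is low price with expected payoff -4/3.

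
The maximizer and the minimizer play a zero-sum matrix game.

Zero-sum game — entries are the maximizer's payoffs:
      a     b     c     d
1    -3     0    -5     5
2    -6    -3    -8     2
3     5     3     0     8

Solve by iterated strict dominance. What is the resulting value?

0

Column d is strictly dominated by a for the minimizer (-3<5, -6<2, 5<8); eliminate d.
Column b is strictly dominated by c for the minimizer (-5<0, -8<-3, 0<3); eliminate b.
Row 1 is strictly dominated by row 3 (5>-3, 0>-5); eliminate 1.
Column a is strictly dominated by c for the minimizer (-8<-6, 0<5); eliminate a.
Row 2 is strictly dominated by row 3 (0>-8); eliminate 2.
Only (3, c) remains, with payoff 0.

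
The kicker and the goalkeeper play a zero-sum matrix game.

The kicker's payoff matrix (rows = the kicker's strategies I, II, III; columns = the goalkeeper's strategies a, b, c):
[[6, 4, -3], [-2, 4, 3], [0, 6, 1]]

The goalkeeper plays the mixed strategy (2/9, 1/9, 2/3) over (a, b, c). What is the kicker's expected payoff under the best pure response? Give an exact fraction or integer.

2

I: (6)·(2/9) + (4)·(1/9) + (-3)·(2/3) = -2/9.
II: (-2)·(2/9) + (4)·(1/9) + (3)·(2/3) = 2.
III: (0)·(2/9) + (6)·(1/9) + (1)·(2/3) = 4/3.
The best pure response is II with expected payoff 2.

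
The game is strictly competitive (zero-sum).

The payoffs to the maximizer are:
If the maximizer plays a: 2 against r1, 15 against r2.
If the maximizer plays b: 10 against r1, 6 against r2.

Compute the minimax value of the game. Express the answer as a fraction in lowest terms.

138/17

Row minima are 2 and 6, so the maximizer's maximin is 6; column maxima are 10 and 15, so the minimizer's minimax is 10. These differ, so the equilibrium is in mixed strategies.
Let the maximizer play a with probability p. The minimizer is indifferent when 2p + 10(1−p) = 15p + 6(1−p), giving p = 4/17.
Let the minimizer play r1 with probability q. The maximizer is indifferent when 2q + 15(1−q) = 10q + 6(1−q), giving q = 9/17.
The value is 2·(9/17) + (15)·(8/17) = 138/17.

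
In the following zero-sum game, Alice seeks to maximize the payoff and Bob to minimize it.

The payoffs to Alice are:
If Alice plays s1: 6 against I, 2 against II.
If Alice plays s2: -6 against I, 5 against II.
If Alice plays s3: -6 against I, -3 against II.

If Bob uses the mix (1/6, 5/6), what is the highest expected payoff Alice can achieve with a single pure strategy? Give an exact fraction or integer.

19/6

s1: (6)·(1/6) + (2)·(5/6) = 8/3.
s2: (-6)·(1/6) + (5)·(5/6) = 19/6.
s3: (-6)·(1/6) + (-3)·(5/6) = -7/2.
The best pure response is s2 with expected payoff 19/6.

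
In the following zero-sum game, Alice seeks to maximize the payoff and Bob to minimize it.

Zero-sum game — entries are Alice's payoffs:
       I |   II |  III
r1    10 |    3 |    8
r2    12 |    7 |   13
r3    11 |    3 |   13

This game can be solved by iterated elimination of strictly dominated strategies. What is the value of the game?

Row r1 is strictly dominated by row r2 (12>10, 7>3, 13>8); eliminate r1.
Column I is strictly dominated by II for Bob (7<12, 3<11); eliminate I.
Column III is strictly dominated by II for Bob (7<13, 3<13); eliminate III.
Row r3 is strictly dominated by row r2 (7>3); eliminate r3.
Only (r2, II) remains, with payoff 7.

7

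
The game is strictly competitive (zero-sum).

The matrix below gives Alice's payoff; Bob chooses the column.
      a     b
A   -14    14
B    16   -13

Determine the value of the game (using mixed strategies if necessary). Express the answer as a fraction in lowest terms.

14/19

Row minima are -14 and -13, so Alice's maximin is -13; column maxima are 16 and 14, so Bob's minimax is 14. These differ, so the equilibrium is in mixed strategies.
Let Alice play A with probability p. Bob is indifferent when −14p + 16(1−p) = 14p − 13(1−p), giving p = 29/57.
Let Bob play a with probability q. Alice is indifferent when −14q + 14(1−q) = 16q − 13(1−q), giving q = 9/19.
The value is -14·(9/19) + (14)·(10/19) = 14/19.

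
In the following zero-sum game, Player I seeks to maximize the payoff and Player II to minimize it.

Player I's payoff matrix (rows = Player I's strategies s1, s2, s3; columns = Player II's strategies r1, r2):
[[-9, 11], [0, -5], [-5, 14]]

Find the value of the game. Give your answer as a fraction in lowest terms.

-25/24

Row s1 is strictly dominated by row s3, so Player I never plays it.
The remaining 2×2 game on (s2, s3) × (r1, r2) has no saddle point. Let Player I play s2 with probability p; indifference gives −5(1−p) = −5p + 14(1−p), so p = 19/24.
Similarly Player II's optimal q on r1 is 19/24, and the value is 0·(19/24) + (-5)·(5/24) = -25/24.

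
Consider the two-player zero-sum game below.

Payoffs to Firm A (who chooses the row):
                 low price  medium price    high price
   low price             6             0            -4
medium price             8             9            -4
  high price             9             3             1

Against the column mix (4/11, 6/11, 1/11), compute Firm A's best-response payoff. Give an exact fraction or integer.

low price: (6)·(4/11) + (0)·(6/11) + (-4)·(1/11) = 20/11.
medium price: (8)·(4/11) + (9)·(6/11) + (-4)·(1/11) = 82/11.
high price: (9)·(4/11) + (3)·(6/11) + (1)·(1/11) = 5.
The best pure response is medium price with expected payoff 82/11.

82/11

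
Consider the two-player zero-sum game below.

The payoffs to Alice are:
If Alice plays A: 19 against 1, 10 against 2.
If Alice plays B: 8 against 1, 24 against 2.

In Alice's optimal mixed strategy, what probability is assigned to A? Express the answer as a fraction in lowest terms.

16/25

Row minima are 10 and 8, so Alice's maximin is 10; column maxima are 19 and 24, so Bob's minimax is 19. These differ, so the equilibrium is in mixed strategies.
Let Alice play A with probability p. Bob is indifferent when 19p + 8(1−p) = 10p + 24(1−p), giving p = 16/25.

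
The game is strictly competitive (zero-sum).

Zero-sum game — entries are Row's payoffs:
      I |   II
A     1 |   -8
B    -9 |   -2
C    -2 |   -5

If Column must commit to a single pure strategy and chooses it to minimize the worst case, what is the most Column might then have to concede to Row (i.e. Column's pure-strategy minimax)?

The worst case (largest entry) in each column is I: 1, II: -2.
The best (smallest) of these is -2.

-2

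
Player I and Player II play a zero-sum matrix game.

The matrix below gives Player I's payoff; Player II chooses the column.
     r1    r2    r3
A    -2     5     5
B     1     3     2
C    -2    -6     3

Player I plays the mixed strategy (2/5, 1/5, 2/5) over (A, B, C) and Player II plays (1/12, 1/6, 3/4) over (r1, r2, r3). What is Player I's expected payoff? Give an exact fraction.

Against (1/12, 1/6, 3/4), each row's expected payoff is A: 53/12; B: 25/12; C: 13/12.
Taking the (2/5, 1/5, 2/5)-weighted average: (2/5)·(53/12) + (1/5)·(25/12) + (2/5)·(13/12) = 157/60.

157/60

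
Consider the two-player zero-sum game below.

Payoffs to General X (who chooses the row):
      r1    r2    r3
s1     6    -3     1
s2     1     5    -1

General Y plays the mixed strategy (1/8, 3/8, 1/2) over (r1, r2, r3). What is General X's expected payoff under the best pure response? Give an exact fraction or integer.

s1: (6)·(1/8) + (-3)·(3/8) + (1)·(1/2) = 1/8.
s2: (1)·(1/8) + (5)·(3/8) + (-1)·(1/2) = 3/2.
The best pure response is s2 with expected payoff 3/2.

3/2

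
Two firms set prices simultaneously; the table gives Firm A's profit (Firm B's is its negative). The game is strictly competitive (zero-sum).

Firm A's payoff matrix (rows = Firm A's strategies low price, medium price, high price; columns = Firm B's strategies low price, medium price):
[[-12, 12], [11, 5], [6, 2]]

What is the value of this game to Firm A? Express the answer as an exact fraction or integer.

Row high price is strictly dominated by row medium price, so Firm A never plays it.
The remaining 2×2 game on (low price, medium price) × (low price, medium price) has no saddle point. Let Firm A play low price with probability p; indifference gives −12p + 11(1−p) = 12p + 5(1−p), so p = 1/5.
Similarly Firm B's optimal q on low price is 7/30, and the value is -12·(7/30) + (12)·(23/30) = 32/5.

32/5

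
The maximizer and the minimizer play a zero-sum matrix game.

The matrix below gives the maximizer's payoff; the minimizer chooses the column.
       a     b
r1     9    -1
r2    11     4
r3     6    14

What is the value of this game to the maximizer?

26/3

Row r1 is strictly dominated by row r2, so the maximizer never plays it.
The remaining 2×2 game on (r2, r3) × (a, b) has no saddle point. Let the maximizer play r2 with probability p; indifference gives 11p + 6(1−p) = 4p + 14(1−p), so p = 8/15.
Similarly the minimizer's optimal q on a is 2/3, and the value is 11·(2/3) + (4)·(1/3) = 26/3.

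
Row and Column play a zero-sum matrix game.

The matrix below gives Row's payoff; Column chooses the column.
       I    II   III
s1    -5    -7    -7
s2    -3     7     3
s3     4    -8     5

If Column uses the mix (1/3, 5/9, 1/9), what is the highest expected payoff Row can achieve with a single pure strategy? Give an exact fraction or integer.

s1: (-5)·(1/3) + (-7)·(5/9) + (-7)·(1/9) = -19/3.
s2: (-3)·(1/3) + (7)·(5/9) + (3)·(1/9) = 29/9.
s3: (4)·(1/3) + (-8)·(5/9) + (5)·(1/9) = -23/9.
The best pure response is s2 with expected payoff 29/9.

29/9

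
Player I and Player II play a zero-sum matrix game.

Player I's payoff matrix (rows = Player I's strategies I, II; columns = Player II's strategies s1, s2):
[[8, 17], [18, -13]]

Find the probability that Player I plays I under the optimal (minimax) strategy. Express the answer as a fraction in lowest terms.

31/40

Row minima are 8 and -13, so Player I's maximin is 8; column maxima are 18 and 17, so Player II's minimax is 17. These differ, so the equilibrium is in mixed strategies.
Let Player I play I with probability p. Player II is indifferent when 8p + 18(1−p) = 17p − 13(1−p), giving p = 31/40.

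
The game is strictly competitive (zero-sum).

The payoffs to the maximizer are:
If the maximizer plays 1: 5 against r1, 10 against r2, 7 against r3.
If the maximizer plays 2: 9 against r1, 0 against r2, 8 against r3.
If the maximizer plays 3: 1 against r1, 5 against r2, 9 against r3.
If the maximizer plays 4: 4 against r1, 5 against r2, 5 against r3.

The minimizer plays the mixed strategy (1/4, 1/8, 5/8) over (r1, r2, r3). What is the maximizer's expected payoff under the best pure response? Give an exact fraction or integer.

1: (5)·(1/4) + (10)·(1/8) + (7)·(5/8) = 55/8.
2: (9)·(1/4) + (0)·(1/8) + (8)·(5/8) = 29/4.
3: (1)·(1/4) + (5)·(1/8) + (9)·(5/8) = 13/2.
4: (4)·(1/4) + (5)·(1/8) + (5)·(5/8) = 19/4.
The best pure response is 2 with expected payoff 29/4.

29/4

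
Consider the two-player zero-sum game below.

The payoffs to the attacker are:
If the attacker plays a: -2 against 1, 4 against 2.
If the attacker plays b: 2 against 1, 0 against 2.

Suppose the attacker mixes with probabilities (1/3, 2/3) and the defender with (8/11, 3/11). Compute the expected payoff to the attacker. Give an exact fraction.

Against (8/11, 3/11), each row's expected payoff is a: -4/11; b: 16/11.
Taking the (1/3, 2/3)-weighted average: (1/3)·(-4/11) + (2/3)·(16/11) = 28/33.

28/33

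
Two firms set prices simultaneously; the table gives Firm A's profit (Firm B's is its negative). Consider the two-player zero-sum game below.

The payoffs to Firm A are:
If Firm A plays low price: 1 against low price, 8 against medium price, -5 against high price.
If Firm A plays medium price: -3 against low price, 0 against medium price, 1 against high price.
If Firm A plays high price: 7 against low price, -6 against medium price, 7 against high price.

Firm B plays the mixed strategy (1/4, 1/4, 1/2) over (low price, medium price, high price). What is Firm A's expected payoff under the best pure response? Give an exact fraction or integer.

low price: (1)·(1/4) + (8)·(1/4) + (-5)·(1/2) = -1/4.
medium price: (-3)·(1/4) + (0)·(1/4) + (1)·(1/2) = -1/4.
high price: (7)·(1/4) + (-6)·(1/4) + (7)·(1/2) = 15/4.
The best pure response is high price with expected payoff 15/4.

15/4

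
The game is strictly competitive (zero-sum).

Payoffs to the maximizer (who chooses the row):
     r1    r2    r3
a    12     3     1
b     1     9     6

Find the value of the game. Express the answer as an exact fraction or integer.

71/16

Column r2 is strictly dominated by r3 for the minimizer (it gives the maximizer more in every row).
The remaining 2×2 game on (a, b) × (r1, r3) has no saddle point. Let the maximizer play a with probability p; indifference gives 12p + (1−p) = p + 6(1−p), so p = 5/16.
Similarly the minimizer's optimal q on r1 is 5/16, and the value is 12·(5/16) + (1)·(11/16) = 71/16.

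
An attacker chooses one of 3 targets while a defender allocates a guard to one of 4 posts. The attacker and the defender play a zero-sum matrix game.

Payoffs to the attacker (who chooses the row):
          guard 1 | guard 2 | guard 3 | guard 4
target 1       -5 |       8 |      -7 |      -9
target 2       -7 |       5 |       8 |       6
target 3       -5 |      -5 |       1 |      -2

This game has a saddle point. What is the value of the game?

-5

Row minima: -9, -7, -5 → the attacker's maximin is -5.
Column maxima: -5, 8, 8, 6 → the defender's minimax is -5.
They coincide at (target 3, guard 1), so the value is -5.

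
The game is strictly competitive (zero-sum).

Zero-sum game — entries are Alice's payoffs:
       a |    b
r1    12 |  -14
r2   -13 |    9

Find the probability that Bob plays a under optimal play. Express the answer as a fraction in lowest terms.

23/48

Row minima are -14 and -13, so Alice's maximin is -13; column maxima are 12 and 9, so Bob's minimax is 9. These differ, so the equilibrium is in mixed strategies.
Let Bob play a with probability q. Alice is indifferent when 12q − 14(1−q) = −13q + 9(1−q), giving q = 23/48.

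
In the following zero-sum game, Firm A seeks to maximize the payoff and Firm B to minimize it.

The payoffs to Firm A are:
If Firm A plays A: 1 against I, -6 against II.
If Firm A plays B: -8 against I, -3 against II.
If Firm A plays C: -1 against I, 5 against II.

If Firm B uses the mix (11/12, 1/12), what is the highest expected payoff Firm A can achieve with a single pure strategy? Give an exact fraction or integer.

A: (1)·(11/12) + (-6)·(1/12) = 5/12.
B: (-8)·(11/12) + (-3)·(1/12) = -91/12.
C: (-1)·(11/12) + (5)·(1/12) = -1/2.
The best pure response is A with expected payoff 5/12.

5/12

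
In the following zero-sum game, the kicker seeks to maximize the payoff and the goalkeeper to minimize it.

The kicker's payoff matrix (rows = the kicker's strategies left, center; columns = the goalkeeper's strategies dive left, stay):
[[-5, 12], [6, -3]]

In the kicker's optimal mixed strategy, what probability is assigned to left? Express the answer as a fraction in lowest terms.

Row minima are -5 and -3, so the kicker's maximin is -3; column maxima are 6 and 12, so the goalkeeper's minimax is 6. These differ, so the equilibrium is in mixed strategies.
Let the kicker play left with probability p. The goalkeeper is indifferent when −5p + 6(1−p) = 12p − 3(1−p), giving p = 9/26.

9/26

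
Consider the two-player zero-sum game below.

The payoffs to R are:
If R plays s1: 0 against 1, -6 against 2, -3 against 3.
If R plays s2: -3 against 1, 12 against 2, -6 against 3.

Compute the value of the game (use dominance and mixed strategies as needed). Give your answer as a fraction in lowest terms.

-24/7

Column 1 is strictly dominated by 3 for C (it gives R more in every row).
The remaining 2×2 game on (s1, s2) × (2, 3) has no saddle point. Let R play s1 with probability p; indifference gives −6p + 12(1−p) = −3p − 6(1−p), so p = 6/7.
Similarly C's optimal q on 2 is 1/7, and the value is -6·(1/7) + (-3)·(6/7) = -24/7.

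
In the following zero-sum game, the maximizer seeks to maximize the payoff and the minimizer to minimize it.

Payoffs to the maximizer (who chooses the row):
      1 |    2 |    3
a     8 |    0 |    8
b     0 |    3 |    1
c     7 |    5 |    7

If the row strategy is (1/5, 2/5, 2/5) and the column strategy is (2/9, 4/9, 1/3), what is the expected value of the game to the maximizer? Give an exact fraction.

Against (2/9, 4/9, 1/3), each row's expected payoff is a: 40/9; b: 5/3; c: 55/9.
Taking the (1/5, 2/5, 2/5)-weighted average: (1/5)·(40/9) + (2/5)·(5/3) + (2/5)·(55/9) = 4.

4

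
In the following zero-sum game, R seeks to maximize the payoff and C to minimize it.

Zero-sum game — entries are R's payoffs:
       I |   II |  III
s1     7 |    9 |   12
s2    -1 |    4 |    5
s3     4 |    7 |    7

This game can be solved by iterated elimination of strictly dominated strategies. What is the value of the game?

Row s2 is strictly dominated by row s1 (7>-1, 9>4, 12>5); eliminate s2.
Row s3 is strictly dominated by row s1 (7>4, 9>7, 12>7); eliminate s3.
Column II is strictly dominated by I for C (7<9); eliminate II.
Column III is strictly dominated by I for C (7<12); eliminate III.
Only (s1, I) remains, with payoff 7.

7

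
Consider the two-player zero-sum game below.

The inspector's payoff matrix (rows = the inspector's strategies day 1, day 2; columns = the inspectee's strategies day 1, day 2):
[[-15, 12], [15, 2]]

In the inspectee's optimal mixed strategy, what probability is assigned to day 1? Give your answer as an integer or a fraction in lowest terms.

1/4

Row minima are -15 and 2, so the inspector's maximin is 2; column maxima are 15 and 12, so the inspectee's minimax is 12. These differ, so the equilibrium is in mixed strategies.
Let the inspectee play day 1 with probability q. The inspector is indifferent when −15q + 12(1−q) = 15q + 2(1−q), giving q = 1/4.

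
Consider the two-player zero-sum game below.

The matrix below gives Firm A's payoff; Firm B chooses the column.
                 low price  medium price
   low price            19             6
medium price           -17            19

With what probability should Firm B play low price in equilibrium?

13/49

Row minima are 6 and -17, so Firm A's maximin is 6; column maxima are 19 and 19, so Firm B's minimax is 19. These differ, so the equilibrium is in mixed strategies.
Let Firm B play low price with probability q. Firm A is indifferent when 19q + 6(1−q) = −17q + 19(1−q), giving q = 13/49.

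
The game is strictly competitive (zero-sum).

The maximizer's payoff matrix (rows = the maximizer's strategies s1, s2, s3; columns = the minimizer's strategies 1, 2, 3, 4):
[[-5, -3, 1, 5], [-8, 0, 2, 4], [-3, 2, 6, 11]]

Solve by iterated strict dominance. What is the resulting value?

-3

Row s1 is strictly dominated by row s3 (-3>-5, 2>-3, 6>1, 11>5); eliminate s1.
Column 4 is strictly dominated by 1 for the minimizer (-8<4, -3<11); eliminate 4.
Row s2 is strictly dominated by row s3 (-3>-8, 2>0, 6>2); eliminate s2.
Column 3 is strictly dominated by 1 for the minimizer (-3<6); eliminate 3.
Column 2 is strictly dominated by 1 for the minimizer (-3<2); eliminate 2.
Only (s3, 1) remains, with payoff -3.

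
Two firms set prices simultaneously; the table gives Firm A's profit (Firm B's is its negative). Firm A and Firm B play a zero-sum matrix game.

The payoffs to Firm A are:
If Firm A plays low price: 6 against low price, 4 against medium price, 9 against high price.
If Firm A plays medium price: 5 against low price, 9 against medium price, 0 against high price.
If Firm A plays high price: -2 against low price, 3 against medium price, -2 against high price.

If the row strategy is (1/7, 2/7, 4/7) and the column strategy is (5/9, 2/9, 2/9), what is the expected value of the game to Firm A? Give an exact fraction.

Against (5/9, 2/9, 2/9), each row's expected payoff is low price: 56/9; medium price: 43/9; high price: -8/9.
Taking the (1/7, 2/7, 4/7)-weighted average: (1/7)·(56/9) + (2/7)·(43/9) + (4/7)·(-8/9) = 110/63.

110/63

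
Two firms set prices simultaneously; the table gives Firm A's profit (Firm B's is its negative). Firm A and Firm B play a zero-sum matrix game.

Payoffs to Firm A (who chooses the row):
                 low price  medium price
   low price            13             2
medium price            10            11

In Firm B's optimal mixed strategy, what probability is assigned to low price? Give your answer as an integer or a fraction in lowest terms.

Row minima are 2 and 10, so Firm A's maximin is 10; column maxima are 13 and 11, so Firm B's minimax is 11. These differ, so the equilibrium is in mixed strategies.
Let Firm B play low price with probability q. Firm A is indifferent when 13q + 2(1−q) = 10q + 11(1−q), giving q = 3/4.

3/4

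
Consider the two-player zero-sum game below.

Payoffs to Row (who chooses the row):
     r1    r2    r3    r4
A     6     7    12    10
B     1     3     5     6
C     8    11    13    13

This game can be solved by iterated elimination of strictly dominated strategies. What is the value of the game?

Row B is strictly dominated by row A (6>1, 7>3, 12>5, 10>6); eliminate B.
Row A is strictly dominated by row C (8>6, 11>7, 13>12, 13>10); eliminate A.
Column r2 is strictly dominated by r1 for Column (8<11); eliminate r2.
Column r3 is strictly dominated by r1 for Column (8<13); eliminate r3.
Column r4 is strictly dominated by r1 for Column (8<13); eliminate r4.
Only (C, r1) remains, with payoff 8.

8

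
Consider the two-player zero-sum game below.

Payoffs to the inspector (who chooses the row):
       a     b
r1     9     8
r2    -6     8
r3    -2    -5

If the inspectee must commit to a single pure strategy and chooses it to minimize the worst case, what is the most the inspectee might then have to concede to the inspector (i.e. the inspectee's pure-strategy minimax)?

8

The worst case (largest entry) in each column is a: 9, b: 8.
The best (smallest) of these is 8.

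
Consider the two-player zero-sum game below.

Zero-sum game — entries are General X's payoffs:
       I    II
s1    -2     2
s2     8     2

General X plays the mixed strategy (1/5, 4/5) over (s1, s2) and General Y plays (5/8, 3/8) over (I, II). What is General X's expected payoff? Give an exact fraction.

9/2

Against (5/8, 3/8), each row's expected payoff is s1: -1/2; s2: 23/4.
Taking the (1/5, 4/5)-weighted average: (1/5)·(-1/2) + (4/5)·(23/4) = 9/2.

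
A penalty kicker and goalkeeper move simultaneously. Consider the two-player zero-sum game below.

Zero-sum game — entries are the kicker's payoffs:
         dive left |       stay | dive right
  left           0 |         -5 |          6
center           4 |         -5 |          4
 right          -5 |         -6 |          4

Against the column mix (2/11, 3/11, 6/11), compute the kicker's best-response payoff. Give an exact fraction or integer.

21/11

left: (0)·(2/11) + (-5)·(3/11) + (6)·(6/11) = 21/11.
center: (4)·(2/11) + (-5)·(3/11) + (4)·(6/11) = 17/11.
right: (-5)·(2/11) + (-6)·(3/11) + (4)·(6/11) = -4/11.
The best pure response is left with expected payoff 21/11.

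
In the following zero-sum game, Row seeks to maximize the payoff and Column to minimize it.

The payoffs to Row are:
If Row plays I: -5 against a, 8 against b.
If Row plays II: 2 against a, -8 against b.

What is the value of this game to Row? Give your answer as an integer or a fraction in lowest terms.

-24/23

Row minima are -5 and -8, so Row's maximin is -5; column maxima are 2 and 8, so Column's minimax is 2. These differ, so the equilibrium is in mixed strategies.
Let Row play I with probability p. Column is indifferent when −5p + 2(1−p) = 8p − 8(1−p), giving p = 10/23.
Let Column play a with probability q. Row is indifferent when −5q + 8(1−q) = 2q − 8(1−q), giving q = 16/23.
The value is -5·(16/23) + (8)·(7/23) = -24/23.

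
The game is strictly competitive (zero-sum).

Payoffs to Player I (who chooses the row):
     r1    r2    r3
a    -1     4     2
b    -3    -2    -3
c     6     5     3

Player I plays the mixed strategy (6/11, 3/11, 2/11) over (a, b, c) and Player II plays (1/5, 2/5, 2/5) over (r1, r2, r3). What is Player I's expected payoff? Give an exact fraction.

71/55

Against (1/5, 2/5, 2/5), each row's expected payoff is a: 11/5; b: -13/5; c: 22/5.
Taking the (6/11, 3/11, 2/11)-weighted average: (6/11)·(11/5) + (3/11)·(-13/5) + (2/11)·(22/5) = 71/55.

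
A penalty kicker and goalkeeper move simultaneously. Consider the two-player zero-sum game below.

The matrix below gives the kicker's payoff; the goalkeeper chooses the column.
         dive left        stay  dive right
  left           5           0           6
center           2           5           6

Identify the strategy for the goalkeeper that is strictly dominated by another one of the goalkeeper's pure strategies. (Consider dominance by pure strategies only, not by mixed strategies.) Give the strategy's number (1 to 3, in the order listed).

The goalkeeper prefers columns that give the kicker less. Compare dive right with dive left: 5 < 6, 2 < 6.
So dive left strictly dominates dive right for the goalkeeper; dive right is strictly dominated.

3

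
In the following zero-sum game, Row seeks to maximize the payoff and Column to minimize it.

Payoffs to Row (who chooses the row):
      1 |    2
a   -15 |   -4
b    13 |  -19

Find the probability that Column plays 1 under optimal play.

15/43

Row minima are -15 and -19, so Row's maximin is -15; column maxima are 13 and -4, so Column's minimax is -4. These differ, so the equilibrium is in mixed strategies.
Let Column play 1 with probability q. Row is indifferent when −15q − 4(1−q) = 13q − 19(1−q), giving q = 15/43.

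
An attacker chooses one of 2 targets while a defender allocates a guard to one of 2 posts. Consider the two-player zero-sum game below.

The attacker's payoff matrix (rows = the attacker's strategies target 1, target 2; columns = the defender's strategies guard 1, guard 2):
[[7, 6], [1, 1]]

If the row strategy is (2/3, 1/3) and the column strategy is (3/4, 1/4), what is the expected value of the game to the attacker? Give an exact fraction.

29/6

Against (3/4, 1/4), each row's expected payoff is target 1: 27/4; target 2: 1.
Taking the (2/3, 1/3)-weighted average: (2/3)·(27/4) + (1/3)·(1) = 29/6.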